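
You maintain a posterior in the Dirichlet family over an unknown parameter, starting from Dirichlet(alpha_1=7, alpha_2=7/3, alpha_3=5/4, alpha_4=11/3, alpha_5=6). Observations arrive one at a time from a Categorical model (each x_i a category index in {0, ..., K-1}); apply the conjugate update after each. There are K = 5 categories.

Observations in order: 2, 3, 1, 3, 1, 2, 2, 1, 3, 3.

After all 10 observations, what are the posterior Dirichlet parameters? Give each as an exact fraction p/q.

obs 1: x=2 → posterior Dirichlet(7, 7/3, 9/4, 11/3, 6)
obs 2: x=3 → posterior Dirichlet(7, 7/3, 9/4, 14/3, 6)
obs 3: x=1 → posterior Dirichlet(7, 10/3, 9/4, 14/3, 6)
obs 4: x=3 → posterior Dirichlet(7, 10/3, 9/4, 17/3, 6)
obs 5: x=1 → posterior Dirichlet(7, 13/3, 9/4, 17/3, 6)
obs 6: x=2 → posterior Dirichlet(7, 13/3, 13/4, 17/3, 6)
obs 7: x=2 → posterior Dirichlet(7, 13/3, 17/4, 17/3, 6)
obs 8: x=1 → posterior Dirichlet(7, 16/3, 17/4, 17/3, 6)
obs 9: x=3 → posterior Dirichlet(7, 16/3, 17/4, 20/3, 6)
obs 10: x=3 → posterior Dirichlet(7, 16/3, 17/4, 23/3, 6)

alpha_1=7, alpha_2=16/3, alpha_3=17/4, alpha_4=23/3, alpha_5=6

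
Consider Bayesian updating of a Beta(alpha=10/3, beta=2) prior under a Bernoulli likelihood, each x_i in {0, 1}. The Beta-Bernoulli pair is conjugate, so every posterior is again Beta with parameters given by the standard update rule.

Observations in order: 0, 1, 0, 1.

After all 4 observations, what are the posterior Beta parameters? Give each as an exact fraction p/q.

alpha=16/3, beta=4

obs 1: x=0 → posterior Beta(10/3, 3)
obs 2: x=1 → posterior Beta(13/3, 3)
obs 3: x=0 → posterior Beta(13/3, 4)
obs 4: x=1 → posterior Beta(16/3, 4)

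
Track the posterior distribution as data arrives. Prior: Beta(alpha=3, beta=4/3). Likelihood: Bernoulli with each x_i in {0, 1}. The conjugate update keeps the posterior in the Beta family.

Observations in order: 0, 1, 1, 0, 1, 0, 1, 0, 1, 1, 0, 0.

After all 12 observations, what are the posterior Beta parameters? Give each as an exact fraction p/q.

alpha=9, beta=22/3

obs 1: x=0 → posterior Beta(3, 7/3)
obs 2: x=1 → posterior Beta(4, 7/3)
obs 3: x=1 → posterior Beta(5, 7/3)
obs 4: x=0 → posterior Beta(5, 10/3)
obs 5: x=1 → posterior Beta(6, 10/3)
obs 6: x=0 → posterior Beta(6, 13/3)
obs 7: x=1 → posterior Beta(7, 13/3)
obs 8: x=0 → posterior Beta(7, 16/3)
obs 9: x=1 → posterior Beta(8, 16/3)
obs 10: x=1 → posterior Beta(9, 16/3)
obs 11: x=0 → posterior Beta(9, 19/3)
obs 12: x=0 → posterior Beta(9, 22/3)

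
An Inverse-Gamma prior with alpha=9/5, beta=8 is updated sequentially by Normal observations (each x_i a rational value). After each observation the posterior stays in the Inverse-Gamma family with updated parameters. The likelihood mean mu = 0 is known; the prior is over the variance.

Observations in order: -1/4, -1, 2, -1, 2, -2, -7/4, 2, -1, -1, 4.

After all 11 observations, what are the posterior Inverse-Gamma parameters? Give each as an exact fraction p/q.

obs 1: x=-1/4 → posterior Inverse-Gamma(23/10, 257/32)
obs 2: x=-1 → posterior Inverse-Gamma(14/5, 273/32)
obs 3: x=2 → posterior Inverse-Gamma(33/10, 337/32)
obs 4: x=-1 → posterior Inverse-Gamma(19/5, 353/32)
obs 5: x=2 → posterior Inverse-Gamma(43/10, 417/32)
obs 6: x=-2 → posterior Inverse-Gamma(24/5, 481/32)
obs 7: x=-7/4 → posterior Inverse-Gamma(53/10, 265/16)
obs 8: x=2 → posterior Inverse-Gamma(29/5, 297/16)
obs 9: x=-1 → posterior Inverse-Gamma(63/10, 305/16)
obs 10: x=-1 → posterior Inverse-Gamma(34/5, 313/16)
obs 11: x=4 → posterior Inverse-Gamma(73/10, 441/16)

alpha=73/10, beta=441/16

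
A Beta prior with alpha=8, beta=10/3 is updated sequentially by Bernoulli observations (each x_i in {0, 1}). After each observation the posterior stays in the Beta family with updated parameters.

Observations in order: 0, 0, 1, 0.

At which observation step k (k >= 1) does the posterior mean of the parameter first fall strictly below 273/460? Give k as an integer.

k = 4

obs 1: x=0 → posterior Beta(8, 13/3)
obs 2: x=0 → posterior Beta(8, 16/3)
obs 3: x=1 → posterior Beta(9, 16/3)
obs 4: x=0 → posterior Beta(9, 19/3)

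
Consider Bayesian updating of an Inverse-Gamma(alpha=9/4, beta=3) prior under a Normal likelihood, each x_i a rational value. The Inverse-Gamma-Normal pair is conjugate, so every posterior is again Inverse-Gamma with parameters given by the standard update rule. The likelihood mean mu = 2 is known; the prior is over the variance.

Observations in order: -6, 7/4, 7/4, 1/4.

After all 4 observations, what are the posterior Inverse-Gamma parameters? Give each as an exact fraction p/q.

obs 1: x=-6 → posterior Inverse-Gamma(11/4, 35)
obs 2: x=7/4 → posterior Inverse-Gamma(13/4, 1121/32)
obs 3: x=7/4 → posterior Inverse-Gamma(15/4, 561/16)
obs 4: x=1/4 → posterior Inverse-Gamma(17/4, 1171/32)

alpha=17/4, beta=1171/32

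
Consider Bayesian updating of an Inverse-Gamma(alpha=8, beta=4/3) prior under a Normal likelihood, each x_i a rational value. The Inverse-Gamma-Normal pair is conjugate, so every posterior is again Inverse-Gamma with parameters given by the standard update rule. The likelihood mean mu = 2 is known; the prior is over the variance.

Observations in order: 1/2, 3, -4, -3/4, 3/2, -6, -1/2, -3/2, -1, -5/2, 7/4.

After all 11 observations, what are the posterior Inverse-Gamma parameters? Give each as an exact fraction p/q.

obs 1: x=1/2 → posterior Inverse-Gamma(17/2, 59/24)
obs 2: x=3 → posterior Inverse-Gamma(9, 71/24)
obs 3: x=-4 → posterior Inverse-Gamma(19/2, 503/24)
obs 4: x=-3/4 → posterior Inverse-Gamma(10, 2375/96)
obs 5: x=3/2 → posterior Inverse-Gamma(21/2, 2387/96)
obs 6: x=-6 → posterior Inverse-Gamma(11, 5459/96)
obs 7: x=-1/2 → posterior Inverse-Gamma(23/2, 5759/96)
obs 8: x=-3/2 → posterior Inverse-Gamma(12, 6347/96)
obs 9: x=-1 → posterior Inverse-Gamma(25/2, 6779/96)
obs 10: x=-5/2 → posterior Inverse-Gamma(13, 7751/96)
obs 11: x=7/4 → posterior Inverse-Gamma(27/2, 3877/48)

alpha=27/2, beta=3877/48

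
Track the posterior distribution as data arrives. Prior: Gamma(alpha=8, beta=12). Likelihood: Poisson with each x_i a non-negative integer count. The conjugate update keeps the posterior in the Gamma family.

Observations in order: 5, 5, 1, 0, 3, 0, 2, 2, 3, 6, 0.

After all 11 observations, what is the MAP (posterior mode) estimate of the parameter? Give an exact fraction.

obs 1: x=5 → posterior Gamma(13, 13)
obs 2: x=5 → posterior Gamma(18, 14)
obs 3: x=1 → posterior Gamma(19, 15)
obs 4: x=0 → posterior Gamma(19, 16)
obs 5: x=3 → posterior Gamma(22, 17)
obs 6: x=0 → posterior Gamma(22, 18)
obs 7: x=2 → posterior Gamma(24, 19)
obs 8: x=2 → posterior Gamma(26, 20)
obs 9: x=3 → posterior Gamma(29, 21)
obs 10: x=6 → posterior Gamma(35, 22)
obs 11: x=0 → posterior Gamma(35, 23)

34/23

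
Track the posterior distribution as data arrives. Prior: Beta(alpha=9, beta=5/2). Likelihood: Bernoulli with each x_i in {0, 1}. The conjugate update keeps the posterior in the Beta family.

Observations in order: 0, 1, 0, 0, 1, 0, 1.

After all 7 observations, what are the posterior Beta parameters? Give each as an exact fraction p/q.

obs 1: x=0 → posterior Beta(9, 7/2)
obs 2: x=1 → posterior Beta(10, 7/2)
obs 3: x=0 → posterior Beta(10, 9/2)
obs 4: x=0 → posterior Beta(10, 11/2)
obs 5: x=1 → posterior Beta(11, 11/2)
obs 6: x=0 → posterior Beta(11, 13/2)
obs 7: x=1 → posterior Beta(12, 13/2)

alpha=12, beta=13/2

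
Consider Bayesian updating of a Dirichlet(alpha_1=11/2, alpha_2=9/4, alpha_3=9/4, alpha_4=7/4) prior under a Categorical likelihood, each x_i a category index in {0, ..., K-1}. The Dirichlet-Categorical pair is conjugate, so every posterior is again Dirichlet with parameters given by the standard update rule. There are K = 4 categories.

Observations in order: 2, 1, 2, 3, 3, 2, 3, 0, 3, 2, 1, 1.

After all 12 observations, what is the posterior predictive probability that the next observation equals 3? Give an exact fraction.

obs 1: x=2 → posterior Dirichlet(11/2, 9/4, 13/4, 7/4)
obs 2: x=1 → posterior Dirichlet(11/2, 13/4, 13/4, 7/4)
obs 3: x=2 → posterior Dirichlet(11/2, 13/4, 17/4, 7/4)
obs 4: x=3 → posterior Dirichlet(11/2, 13/4, 17/4, 11/4)
obs 5: x=3 → posterior Dirichlet(11/2, 13/4, 17/4, 15/4)
obs 6: x=2 → posterior Dirichlet(11/2, 13/4, 21/4, 15/4)
obs 7: x=3 → posterior Dirichlet(11/2, 13/4, 21/4, 19/4)
obs 8: x=0 → posterior Dirichlet(13/2, 13/4, 21/4, 19/4)
obs 9: x=3 → posterior Dirichlet(13/2, 13/4, 21/4, 23/4)
obs 10: x=2 → posterior Dirichlet(13/2, 13/4, 25/4, 23/4)
obs 11: x=1 → posterior Dirichlet(13/2, 17/4, 25/4, 23/4)
obs 12: x=1 → posterior Dirichlet(13/2, 21/4, 25/4, 23/4)

23/95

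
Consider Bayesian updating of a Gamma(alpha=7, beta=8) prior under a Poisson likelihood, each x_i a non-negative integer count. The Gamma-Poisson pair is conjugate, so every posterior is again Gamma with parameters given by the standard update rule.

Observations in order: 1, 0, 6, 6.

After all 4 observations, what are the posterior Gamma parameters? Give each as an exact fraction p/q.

obs 1: x=1 → posterior Gamma(8, 9)
obs 2: x=0 → posterior Gamma(8, 10)
obs 3: x=6 → posterior Gamma(14, 11)
obs 4: x=6 → posterior Gamma(20, 12)

alpha=20, beta=12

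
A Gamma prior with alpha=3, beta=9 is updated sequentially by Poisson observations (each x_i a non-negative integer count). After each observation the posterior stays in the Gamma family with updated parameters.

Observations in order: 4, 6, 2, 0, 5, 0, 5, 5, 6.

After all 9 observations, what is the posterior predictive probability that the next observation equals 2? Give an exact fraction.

obs 1: x=4 → posterior Gamma(7, 10)
obs 2: x=6 → posterior Gamma(13, 11)
obs 3: x=2 → posterior Gamma(15, 12)
obs 4: x=0 → posterior Gamma(15, 13)
obs 5: x=5 → posterior Gamma(20, 14)
obs 6: x=0 → posterior Gamma(20, 15)
obs 7: x=5 → posterior Gamma(25, 16)
obs 8: x=5 → posterior Gamma(30, 17)
obs 9: x=6 → posterior Gamma(36, 18)

1031061125732888547964644019537604737429527330816/3914144333903073791808962606796280957916632792441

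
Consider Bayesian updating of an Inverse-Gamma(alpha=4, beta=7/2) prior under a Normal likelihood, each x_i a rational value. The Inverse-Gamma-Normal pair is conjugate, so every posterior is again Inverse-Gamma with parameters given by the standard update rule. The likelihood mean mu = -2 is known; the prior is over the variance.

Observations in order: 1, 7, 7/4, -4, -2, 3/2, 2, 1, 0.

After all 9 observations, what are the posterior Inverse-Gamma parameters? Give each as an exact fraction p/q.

obs 1: x=1 → posterior Inverse-Gamma(9/2, 8)
obs 2: x=7 → posterior Inverse-Gamma(5, 97/2)
obs 3: x=7/4 → posterior Inverse-Gamma(11/2, 1777/32)
obs 4: x=-4 → posterior Inverse-Gamma(6, 1841/32)
obs 5: x=-2 → posterior Inverse-Gamma(13/2, 1841/32)
obs 6: x=3/2 → posterior Inverse-Gamma(7, 2037/32)
obs 7: x=2 → posterior Inverse-Gamma(15/2, 2293/32)
obs 8: x=1 → posterior Inverse-Gamma(8, 2437/32)
obs 9: x=0 → posterior Inverse-Gamma(17/2, 2501/32)

alpha=17/2, beta=2501/32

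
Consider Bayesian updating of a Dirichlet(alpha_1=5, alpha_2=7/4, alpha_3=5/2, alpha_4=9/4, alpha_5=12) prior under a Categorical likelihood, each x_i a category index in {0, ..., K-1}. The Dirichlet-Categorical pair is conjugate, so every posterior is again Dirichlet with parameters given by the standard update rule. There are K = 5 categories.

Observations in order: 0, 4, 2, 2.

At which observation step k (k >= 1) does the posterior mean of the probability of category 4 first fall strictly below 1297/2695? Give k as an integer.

k = 4

obs 1: x=0 → posterior Dirichlet(6, 7/4, 5/2, 9/4, 12)
obs 2: x=4 → posterior Dirichlet(6, 7/4, 5/2, 9/4, 13)
obs 3: x=2 → posterior Dirichlet(6, 7/4, 7/2, 9/4, 13)
obs 4: x=2 → posterior Dirichlet(6, 7/4, 9/2, 9/4, 13)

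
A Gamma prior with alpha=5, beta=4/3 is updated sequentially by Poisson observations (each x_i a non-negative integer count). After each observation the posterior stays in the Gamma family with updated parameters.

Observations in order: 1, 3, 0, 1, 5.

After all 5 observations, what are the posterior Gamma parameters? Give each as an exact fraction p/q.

alpha=15, beta=19/3

obs 1: x=1 → posterior Gamma(6, 7/3)
obs 2: x=3 → posterior Gamma(9, 10/3)
obs 3: x=0 → posterior Gamma(9, 13/3)
obs 4: x=1 → posterior Gamma(10, 16/3)
obs 5: x=5 → posterior Gamma(15, 19/3)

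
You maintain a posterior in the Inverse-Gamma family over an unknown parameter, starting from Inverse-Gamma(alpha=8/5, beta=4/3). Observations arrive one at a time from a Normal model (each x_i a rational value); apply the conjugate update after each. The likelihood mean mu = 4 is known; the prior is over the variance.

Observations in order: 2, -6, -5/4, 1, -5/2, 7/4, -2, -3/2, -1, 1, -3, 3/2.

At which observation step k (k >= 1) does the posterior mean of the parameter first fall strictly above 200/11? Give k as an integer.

obs 1: x=2 → posterior Inverse-Gamma(21/10, 10/3)
obs 2: x=-6 → posterior Inverse-Gamma(13/5, 160/3)
obs 3: x=-5/4 → posterior Inverse-Gamma(31/10, 6443/96)
obs 4: x=1 → posterior Inverse-Gamma(18/5, 6875/96)
obs 5: x=-5/2 → posterior Inverse-Gamma(41/10, 8903/96)
obs 6: x=7/4 → posterior Inverse-Gamma(23/5, 4573/48)
obs 7: x=-2 → posterior Inverse-Gamma(51/10, 5437/48)
obs 8: x=-3/2 → posterior Inverse-Gamma(28/5, 6163/48)
obs 9: x=-1 → posterior Inverse-Gamma(61/10, 6763/48)
obs 10: x=1 → posterior Inverse-Gamma(33/5, 6979/48)
obs 11: x=-3 → posterior Inverse-Gamma(71/10, 8155/48)
obs 12: x=3/2 → posterior Inverse-Gamma(38/5, 8305/48)

k = 2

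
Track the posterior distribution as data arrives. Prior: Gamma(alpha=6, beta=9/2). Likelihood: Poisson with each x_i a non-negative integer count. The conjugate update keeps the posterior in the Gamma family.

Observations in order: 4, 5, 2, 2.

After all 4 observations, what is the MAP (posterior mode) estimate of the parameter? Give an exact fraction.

36/17

obs 1: x=4 → posterior Gamma(10, 11/2)
obs 2: x=5 → posterior Gamma(15, 13/2)
obs 3: x=2 → posterior Gamma(17, 15/2)
obs 4: x=2 → posterior Gamma(19, 17/2)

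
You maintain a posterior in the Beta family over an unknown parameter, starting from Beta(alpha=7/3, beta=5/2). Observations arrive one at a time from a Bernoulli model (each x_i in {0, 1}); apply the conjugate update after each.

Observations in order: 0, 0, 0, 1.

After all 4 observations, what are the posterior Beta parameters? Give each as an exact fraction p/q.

alpha=10/3, beta=11/2

obs 1: x=0 → posterior Beta(7/3, 7/2)
obs 2: x=0 → posterior Beta(7/3, 9/2)
obs 3: x=0 → posterior Beta(7/3, 11/2)
obs 4: x=1 → posterior Beta(10/3, 11/2)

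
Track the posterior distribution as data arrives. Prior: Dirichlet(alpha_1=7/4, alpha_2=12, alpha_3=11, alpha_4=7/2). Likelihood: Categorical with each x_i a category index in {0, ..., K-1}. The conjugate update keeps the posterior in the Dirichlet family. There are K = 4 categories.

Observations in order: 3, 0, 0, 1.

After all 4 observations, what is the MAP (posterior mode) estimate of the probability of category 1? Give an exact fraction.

48/113

obs 1: x=3 → posterior Dirichlet(7/4, 12, 11, 9/2)
obs 2: x=0 → posterior Dirichlet(11/4, 12, 11, 9/2)
obs 3: x=0 → posterior Dirichlet(15/4, 12, 11, 9/2)
obs 4: x=1 → posterior Dirichlet(15/4, 13, 11, 9/2)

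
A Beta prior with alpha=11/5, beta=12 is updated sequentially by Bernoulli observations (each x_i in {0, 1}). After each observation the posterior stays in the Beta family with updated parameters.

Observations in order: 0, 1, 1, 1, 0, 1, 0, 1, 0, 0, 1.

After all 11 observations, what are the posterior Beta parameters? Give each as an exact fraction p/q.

obs 1: x=0 → posterior Beta(11/5, 13)
obs 2: x=1 → posterior Beta(16/5, 13)
obs 3: x=1 → posterior Beta(21/5, 13)
obs 4: x=1 → posterior Beta(26/5, 13)
obs 5: x=0 → posterior Beta(26/5, 14)
obs 6: x=1 → posterior Beta(31/5, 14)
obs 7: x=0 → posterior Beta(31/5, 15)
obs 8: x=1 → posterior Beta(36/5, 15)
obs 9: x=0 → posterior Beta(36/5, 16)
obs 10: x=0 → posterior Beta(36/5, 17)
obs 11: x=1 → posterior Beta(41/5, 17)

alpha=41/5, beta=17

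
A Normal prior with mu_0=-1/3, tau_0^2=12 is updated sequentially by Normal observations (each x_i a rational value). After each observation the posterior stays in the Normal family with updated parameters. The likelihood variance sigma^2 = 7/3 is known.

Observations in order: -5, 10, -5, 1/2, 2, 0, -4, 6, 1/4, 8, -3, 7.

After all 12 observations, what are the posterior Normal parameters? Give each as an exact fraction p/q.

mu_0=1802/1317, tau_0^2=84/439

obs 1: x=-5 → posterior Normal(-547/129, 84/43)
obs 2: x=10 → posterior Normal(533/237, 84/79)
obs 3: x=-5 → posterior Normal(-7/345, 84/115)
obs 4: x=1/2 → posterior Normal(47/453, 84/151)
obs 5: x=2 → posterior Normal(263/561, 84/187)
obs 6: x=0 → posterior Normal(263/669, 84/223)
obs 7: x=-4 → posterior Normal(-169/777, 12/37)
obs 8: x=6 → posterior Normal(479/885, 84/295)
obs 9: x=1/4 → posterior Normal(506/993, 84/331)
obs 10: x=8 → posterior Normal(1370/1101, 84/367)
obs 11: x=-3 → posterior Normal(1046/1209, 84/403)
obs 12: x=7 → posterior Normal(1802/1317, 84/439)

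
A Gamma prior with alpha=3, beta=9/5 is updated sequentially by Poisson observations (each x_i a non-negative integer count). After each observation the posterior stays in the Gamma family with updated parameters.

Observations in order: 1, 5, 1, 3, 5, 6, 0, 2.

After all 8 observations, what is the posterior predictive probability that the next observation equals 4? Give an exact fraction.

obs 1: x=1 → posterior Gamma(4, 14/5)
obs 2: x=5 → posterior Gamma(9, 19/5)
obs 3: x=1 → posterior Gamma(10, 24/5)
obs 4: x=3 → posterior Gamma(13, 29/5)
obs 5: x=5 → posterior Gamma(18, 34/5)
obs 6: x=6 → posterior Gamma(24, 39/5)
obs 7: x=0 → posterior Gamma(24, 44/5)
obs 8: x=2 → posterior Gamma(26, 49/5)

145350820706112195057259419449626204375642662149375/1041286613489338725796010439502482642182974853873664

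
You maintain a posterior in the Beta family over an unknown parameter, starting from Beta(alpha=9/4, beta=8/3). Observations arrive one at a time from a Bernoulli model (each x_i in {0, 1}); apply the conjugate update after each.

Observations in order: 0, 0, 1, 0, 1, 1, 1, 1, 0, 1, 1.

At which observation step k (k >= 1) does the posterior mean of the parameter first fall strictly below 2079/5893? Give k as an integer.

obs 1: x=0 → posterior Beta(9/4, 11/3)
obs 2: x=0 → posterior Beta(9/4, 14/3)
obs 3: x=1 → posterior Beta(13/4, 14/3)
obs 4: x=0 → posterior Beta(13/4, 17/3)
obs 5: x=1 → posterior Beta(17/4, 17/3)
obs 6: x=1 → posterior Beta(21/4, 17/3)
obs 7: x=1 → posterior Beta(25/4, 17/3)
obs 8: x=1 → posterior Beta(29/4, 17/3)
obs 9: x=0 → posterior Beta(29/4, 20/3)
obs 10: x=1 → posterior Beta(33/4, 20/3)
obs 11: x=1 → posterior Beta(37/4, 20/3)

k = 2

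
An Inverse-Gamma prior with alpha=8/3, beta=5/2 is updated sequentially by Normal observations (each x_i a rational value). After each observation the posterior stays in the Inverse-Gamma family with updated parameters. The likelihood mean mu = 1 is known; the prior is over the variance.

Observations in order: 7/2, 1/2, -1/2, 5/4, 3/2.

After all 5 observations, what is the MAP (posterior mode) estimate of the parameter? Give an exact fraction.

obs 1: x=7/2 → posterior Inverse-Gamma(19/6, 45/8)
obs 2: x=1/2 → posterior Inverse-Gamma(11/3, 23/4)
obs 3: x=-1/2 → posterior Inverse-Gamma(25/6, 55/8)
obs 4: x=5/4 → posterior Inverse-Gamma(14/3, 221/32)
obs 5: x=3/2 → posterior Inverse-Gamma(31/6, 225/32)

675/592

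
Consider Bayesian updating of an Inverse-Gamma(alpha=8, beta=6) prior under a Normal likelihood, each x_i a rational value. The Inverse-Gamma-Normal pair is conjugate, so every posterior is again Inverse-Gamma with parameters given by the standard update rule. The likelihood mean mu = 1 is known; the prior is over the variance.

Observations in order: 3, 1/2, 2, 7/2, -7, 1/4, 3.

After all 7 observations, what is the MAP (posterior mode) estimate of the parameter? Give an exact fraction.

1473/400

obs 1: x=3 → posterior Inverse-Gamma(17/2, 8)
obs 2: x=1/2 → posterior Inverse-Gamma(9, 65/8)
obs 3: x=2 → posterior Inverse-Gamma(19/2, 69/8)
obs 4: x=7/2 → posterior Inverse-Gamma(10, 47/4)
obs 5: x=-7 → posterior Inverse-Gamma(21/2, 175/4)
obs 6: x=1/4 → posterior Inverse-Gamma(11, 1409/32)
obs 7: x=3 → posterior Inverse-Gamma(23/2, 1473/32)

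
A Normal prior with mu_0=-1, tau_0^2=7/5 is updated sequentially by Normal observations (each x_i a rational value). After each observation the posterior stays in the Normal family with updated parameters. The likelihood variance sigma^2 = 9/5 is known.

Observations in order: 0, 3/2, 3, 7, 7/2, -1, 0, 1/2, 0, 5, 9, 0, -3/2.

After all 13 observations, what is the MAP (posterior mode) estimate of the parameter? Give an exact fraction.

obs 1: x=0 → posterior Normal(-9/16, 63/80)
obs 2: x=3/2 → posterior Normal(3/46, 63/115)
obs 3: x=3 → posterior Normal(3/4, 21/50)
obs 4: x=7 → posterior Normal(143/74, 63/185)
obs 5: x=7/2 → posterior Normal(24/11, 63/220)
obs 6: x=-1 → posterior Normal(89/51, 21/85)
obs 7: x=0 → posterior Normal(89/58, 63/290)
obs 8: x=1/2 → posterior Normal(37/26, 63/325)
obs 9: x=0 → posterior Normal(185/144, 7/40)
obs 10: x=5 → posterior Normal(255/158, 63/395)
obs 11: x=9 → posterior Normal(381/172, 63/430)
obs 12: x=0 → posterior Normal(127/62, 21/155)
obs 13: x=-3/2 → posterior Normal(9/5, 63/500)

9/5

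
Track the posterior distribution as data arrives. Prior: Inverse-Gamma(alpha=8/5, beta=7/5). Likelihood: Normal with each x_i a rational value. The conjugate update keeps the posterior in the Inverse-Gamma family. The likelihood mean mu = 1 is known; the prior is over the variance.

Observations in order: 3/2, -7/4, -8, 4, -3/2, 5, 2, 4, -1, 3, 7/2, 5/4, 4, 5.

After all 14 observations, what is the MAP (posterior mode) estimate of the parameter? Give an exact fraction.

obs 1: x=3/2 → posterior Inverse-Gamma(21/10, 61/40)
obs 2: x=-7/4 → posterior Inverse-Gamma(13/5, 849/160)
obs 3: x=-8 → posterior Inverse-Gamma(31/10, 7329/160)
obs 4: x=4 → posterior Inverse-Gamma(18/5, 8049/160)
obs 5: x=-3/2 → posterior Inverse-Gamma(41/10, 8549/160)
obs 6: x=5 → posterior Inverse-Gamma(23/5, 9829/160)
obs 7: x=2 → posterior Inverse-Gamma(51/10, 9909/160)
obs 8: x=4 → posterior Inverse-Gamma(28/5, 10629/160)
obs 9: x=-1 → posterior Inverse-Gamma(61/10, 10949/160)
obs 10: x=3 → posterior Inverse-Gamma(33/5, 11269/160)
obs 11: x=7/2 → posterior Inverse-Gamma(71/10, 11769/160)
obs 12: x=5/4 → posterior Inverse-Gamma(38/5, 5887/80)
obs 13: x=4 → posterior Inverse-Gamma(81/10, 6247/80)
obs 14: x=5 → posterior Inverse-Gamma(43/5, 6887/80)

6887/768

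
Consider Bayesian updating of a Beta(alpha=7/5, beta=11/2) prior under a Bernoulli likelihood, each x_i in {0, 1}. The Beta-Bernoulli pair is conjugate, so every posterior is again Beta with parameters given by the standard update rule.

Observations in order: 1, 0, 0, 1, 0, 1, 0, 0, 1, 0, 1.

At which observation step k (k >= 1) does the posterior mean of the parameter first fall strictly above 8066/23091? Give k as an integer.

k = 11

obs 1: x=1 → posterior Beta(12/5, 11/2)
obs 2: x=0 → posterior Beta(12/5, 13/2)
obs 3: x=0 → posterior Beta(12/5, 15/2)
obs 4: x=1 → posterior Beta(17/5, 15/2)
obs 5: x=0 → posterior Beta(17/5, 17/2)
obs 6: x=1 → posterior Beta(22/5, 17/2)
obs 7: x=0 → posterior Beta(22/5, 19/2)
obs 8: x=0 → posterior Beta(22/5, 21/2)
obs 9: x=1 → posterior Beta(27/5, 21/2)
obs 10: x=0 → posterior Beta(27/5, 23/2)
obs 11: x=1 → posterior Beta(32/5, 23/2)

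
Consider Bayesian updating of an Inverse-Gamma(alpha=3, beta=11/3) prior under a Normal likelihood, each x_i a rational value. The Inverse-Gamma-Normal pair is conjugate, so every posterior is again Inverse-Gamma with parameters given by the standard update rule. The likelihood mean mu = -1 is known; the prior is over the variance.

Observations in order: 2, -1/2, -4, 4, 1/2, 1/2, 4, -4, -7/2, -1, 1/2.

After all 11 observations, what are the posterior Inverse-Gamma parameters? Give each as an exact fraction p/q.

alpha=17/2, beta=1171/24

obs 1: x=2 → posterior Inverse-Gamma(7/2, 49/6)
obs 2: x=-1/2 → posterior Inverse-Gamma(4, 199/24)
obs 3: x=-4 → posterior Inverse-Gamma(9/2, 307/24)
obs 4: x=4 → posterior Inverse-Gamma(5, 607/24)
obs 5: x=1/2 → posterior Inverse-Gamma(11/2, 317/12)
obs 6: x=1/2 → posterior Inverse-Gamma(6, 661/24)
obs 7: x=4 → posterior Inverse-Gamma(13/2, 961/24)
obs 8: x=-4 → posterior Inverse-Gamma(7, 1069/24)
obs 9: x=-7/2 → posterior Inverse-Gamma(15/2, 143/3)
obs 10: x=-1 → posterior Inverse-Gamma(8, 143/3)
obs 11: x=1/2 → posterior Inverse-Gamma(17/2, 1171/24)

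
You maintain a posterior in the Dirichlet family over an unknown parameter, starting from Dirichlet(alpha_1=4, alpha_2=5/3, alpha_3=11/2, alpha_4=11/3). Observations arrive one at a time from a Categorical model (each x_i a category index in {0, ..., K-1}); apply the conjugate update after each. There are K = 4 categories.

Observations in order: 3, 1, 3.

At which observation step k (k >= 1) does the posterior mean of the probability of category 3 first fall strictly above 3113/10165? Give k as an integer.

obs 1: x=3 → posterior Dirichlet(4, 5/3, 11/2, 14/3)
obs 2: x=1 → posterior Dirichlet(4, 8/3, 11/2, 14/3)
obs 3: x=3 → posterior Dirichlet(4, 8/3, 11/2, 17/3)

k = 3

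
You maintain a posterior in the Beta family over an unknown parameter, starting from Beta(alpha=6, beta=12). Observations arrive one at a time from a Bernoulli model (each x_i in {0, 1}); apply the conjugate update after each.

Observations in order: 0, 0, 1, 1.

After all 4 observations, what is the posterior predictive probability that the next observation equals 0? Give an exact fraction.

7/11

obs 1: x=0 → posterior Beta(6, 13)
obs 2: x=0 → posterior Beta(6, 14)
obs 3: x=1 → posterior Beta(7, 14)
obs 4: x=1 → posterior Beta(8, 14)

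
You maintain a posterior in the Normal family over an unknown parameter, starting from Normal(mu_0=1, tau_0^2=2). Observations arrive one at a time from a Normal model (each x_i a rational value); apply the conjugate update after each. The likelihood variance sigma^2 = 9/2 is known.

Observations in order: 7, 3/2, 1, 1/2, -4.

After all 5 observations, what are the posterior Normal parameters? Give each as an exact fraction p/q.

mu_0=33/29, tau_0^2=18/29

obs 1: x=7 → posterior Normal(37/13, 18/13)
obs 2: x=3/2 → posterior Normal(43/17, 18/17)
obs 3: x=1 → posterior Normal(47/21, 6/7)
obs 4: x=1/2 → posterior Normal(49/25, 18/25)
obs 5: x=-4 → posterior Normal(33/29, 18/29)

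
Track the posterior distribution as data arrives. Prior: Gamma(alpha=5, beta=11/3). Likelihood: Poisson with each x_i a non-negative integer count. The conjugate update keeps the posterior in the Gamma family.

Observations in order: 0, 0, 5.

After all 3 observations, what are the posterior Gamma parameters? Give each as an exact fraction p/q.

alpha=10, beta=20/3

obs 1: x=0 → posterior Gamma(5, 14/3)
obs 2: x=0 → posterior Gamma(5, 17/3)
obs 3: x=5 → posterior Gamma(10, 20/3)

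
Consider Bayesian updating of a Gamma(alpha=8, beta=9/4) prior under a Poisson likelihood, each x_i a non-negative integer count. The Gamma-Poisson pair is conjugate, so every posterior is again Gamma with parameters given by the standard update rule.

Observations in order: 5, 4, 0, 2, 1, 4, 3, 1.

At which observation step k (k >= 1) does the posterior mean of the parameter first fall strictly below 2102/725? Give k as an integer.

obs 1: x=5 → posterior Gamma(13, 13/4)
obs 2: x=4 → posterior Gamma(17, 17/4)
obs 3: x=0 → posterior Gamma(17, 21/4)
obs 4: x=2 → posterior Gamma(19, 25/4)
obs 5: x=1 → posterior Gamma(20, 29/4)
obs 6: x=4 → posterior Gamma(24, 33/4)
obs 7: x=3 → posterior Gamma(27, 37/4)
obs 8: x=1 → posterior Gamma(28, 41/4)

k = 5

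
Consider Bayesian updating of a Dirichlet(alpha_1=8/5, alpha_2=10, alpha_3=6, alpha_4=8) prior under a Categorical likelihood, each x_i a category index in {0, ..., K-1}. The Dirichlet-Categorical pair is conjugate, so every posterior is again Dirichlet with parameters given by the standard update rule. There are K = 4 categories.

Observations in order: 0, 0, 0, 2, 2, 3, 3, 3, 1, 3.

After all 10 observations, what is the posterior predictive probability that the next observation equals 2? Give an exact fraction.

obs 1: x=0 → posterior Dirichlet(13/5, 10, 6, 8)
obs 2: x=0 → posterior Dirichlet(18/5, 10, 6, 8)
obs 3: x=0 → posterior Dirichlet(23/5, 10, 6, 8)
obs 4: x=2 → posterior Dirichlet(23/5, 10, 7, 8)
obs 5: x=2 → posterior Dirichlet(23/5, 10, 8, 8)
obs 6: x=3 → posterior Dirichlet(23/5, 10, 8, 9)
obs 7: x=3 → posterior Dirichlet(23/5, 10, 8, 10)
obs 8: x=3 → posterior Dirichlet(23/5, 10, 8, 11)
obs 9: x=1 → posterior Dirichlet(23/5, 11, 8, 11)
obs 10: x=3 → posterior Dirichlet(23/5, 11, 8, 12)

20/89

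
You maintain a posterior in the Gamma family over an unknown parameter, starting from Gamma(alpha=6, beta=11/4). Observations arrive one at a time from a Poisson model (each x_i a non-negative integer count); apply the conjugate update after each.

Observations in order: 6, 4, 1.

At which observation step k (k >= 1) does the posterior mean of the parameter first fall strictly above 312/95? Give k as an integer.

k = 2

obs 1: x=6 → posterior Gamma(12, 15/4)
obs 2: x=4 → posterior Gamma(16, 19/4)
obs 3: x=1 → posterior Gamma(17, 23/4)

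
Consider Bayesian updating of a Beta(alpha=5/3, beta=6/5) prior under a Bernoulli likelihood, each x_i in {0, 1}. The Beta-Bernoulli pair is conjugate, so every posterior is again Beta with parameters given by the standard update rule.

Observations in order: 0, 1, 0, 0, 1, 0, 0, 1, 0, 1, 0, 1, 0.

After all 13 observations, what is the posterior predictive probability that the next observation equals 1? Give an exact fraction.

50/119

obs 1: x=0 → posterior Beta(5/3, 11/5)
obs 2: x=1 → posterior Beta(8/3, 11/5)
obs 3: x=0 → posterior Beta(8/3, 16/5)
obs 4: x=0 → posterior Beta(8/3, 21/5)
obs 5: x=1 → posterior Beta(11/3, 21/5)
obs 6: x=0 → posterior Beta(11/3, 26/5)
obs 7: x=0 → posterior Beta(11/3, 31/5)
obs 8: x=1 → posterior Beta(14/3, 31/5)
obs 9: x=0 → posterior Beta(14/3, 36/5)
obs 10: x=1 → posterior Beta(17/3, 36/5)
obs 11: x=0 → posterior Beta(17/3, 41/5)
obs 12: x=1 → posterior Beta(20/3, 41/5)
obs 13: x=0 → posterior Beta(20/3, 46/5)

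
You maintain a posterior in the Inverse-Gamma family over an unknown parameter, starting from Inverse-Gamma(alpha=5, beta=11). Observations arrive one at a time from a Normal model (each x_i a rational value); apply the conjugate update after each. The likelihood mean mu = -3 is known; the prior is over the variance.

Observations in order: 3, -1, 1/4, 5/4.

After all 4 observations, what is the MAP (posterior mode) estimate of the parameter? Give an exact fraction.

obs 1: x=3 → posterior Inverse-Gamma(11/2, 29)
obs 2: x=-1 → posterior Inverse-Gamma(6, 31)
obs 3: x=1/4 → posterior Inverse-Gamma(13/2, 1161/32)
obs 4: x=5/4 → posterior Inverse-Gamma(7, 725/16)

725/128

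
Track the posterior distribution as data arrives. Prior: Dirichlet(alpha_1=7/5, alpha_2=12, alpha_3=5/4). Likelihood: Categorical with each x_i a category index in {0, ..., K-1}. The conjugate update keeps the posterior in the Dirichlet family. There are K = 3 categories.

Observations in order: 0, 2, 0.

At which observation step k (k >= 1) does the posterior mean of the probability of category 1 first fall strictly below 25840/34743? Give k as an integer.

obs 1: x=0 → posterior Dirichlet(12/5, 12, 5/4)
obs 2: x=2 → posterior Dirichlet(12/5, 12, 9/4)
obs 3: x=0 → posterior Dirichlet(17/5, 12, 9/4)

k = 2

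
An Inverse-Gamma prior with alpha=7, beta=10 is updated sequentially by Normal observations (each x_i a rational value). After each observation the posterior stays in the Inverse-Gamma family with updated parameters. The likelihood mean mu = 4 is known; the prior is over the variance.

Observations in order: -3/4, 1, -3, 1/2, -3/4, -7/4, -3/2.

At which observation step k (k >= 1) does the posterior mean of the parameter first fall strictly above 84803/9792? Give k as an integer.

obs 1: x=-3/4 → posterior Inverse-Gamma(15/2, 681/32)
obs 2: x=1 → posterior Inverse-Gamma(8, 825/32)
obs 3: x=-3 → posterior Inverse-Gamma(17/2, 1609/32)
obs 4: x=1/2 → posterior Inverse-Gamma(9, 1805/32)
obs 5: x=-3/4 → posterior Inverse-Gamma(19/2, 1083/16)
obs 6: x=-7/4 → posterior Inverse-Gamma(10, 2695/32)
obs 7: x=-3/2 → posterior Inverse-Gamma(21/2, 3179/32)

k = 6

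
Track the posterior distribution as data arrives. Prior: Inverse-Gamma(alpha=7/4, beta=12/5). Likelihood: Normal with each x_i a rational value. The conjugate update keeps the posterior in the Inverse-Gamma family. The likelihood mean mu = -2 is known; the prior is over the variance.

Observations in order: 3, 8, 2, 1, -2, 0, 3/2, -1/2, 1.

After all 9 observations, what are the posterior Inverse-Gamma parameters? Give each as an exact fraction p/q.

obs 1: x=3 → posterior Inverse-Gamma(9/4, 149/10)
obs 2: x=8 → posterior Inverse-Gamma(11/4, 649/10)
obs 3: x=2 → posterior Inverse-Gamma(13/4, 729/10)
obs 4: x=1 → posterior Inverse-Gamma(15/4, 387/5)
obs 5: x=-2 → posterior Inverse-Gamma(17/4, 387/5)
obs 6: x=0 → posterior Inverse-Gamma(19/4, 397/5)
obs 7: x=3/2 → posterior Inverse-Gamma(21/4, 3421/40)
obs 8: x=-1/2 → posterior Inverse-Gamma(23/4, 1733/20)
obs 9: x=1 → posterior Inverse-Gamma(25/4, 1823/20)

alpha=25/4, beta=1823/20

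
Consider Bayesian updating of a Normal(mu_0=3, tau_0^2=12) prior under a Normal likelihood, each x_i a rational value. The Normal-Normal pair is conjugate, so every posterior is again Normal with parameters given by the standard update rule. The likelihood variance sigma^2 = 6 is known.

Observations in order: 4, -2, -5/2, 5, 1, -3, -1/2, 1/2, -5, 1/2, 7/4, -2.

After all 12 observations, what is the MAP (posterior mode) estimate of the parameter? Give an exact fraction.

obs 1: x=4 → posterior Normal(11/3, 4)
obs 2: x=-2 → posterior Normal(7/5, 12/5)
obs 3: x=-5/2 → posterior Normal(2/7, 12/7)
obs 4: x=5 → posterior Normal(4/3, 4/3)
obs 5: x=1 → posterior Normal(14/11, 12/11)
obs 6: x=-3 → posterior Normal(8/13, 12/13)
obs 7: x=-1/2 → posterior Normal(7/15, 4/5)
obs 8: x=1/2 → posterior Normal(8/17, 12/17)
obs 9: x=-5 → posterior Normal(-2/19, 12/19)
obs 10: x=1/2 → posterior Normal(-1/21, 4/7)
obs 11: x=7/4 → posterior Normal(5/46, 12/23)
obs 12: x=-2 → posterior Normal(-3/50, 12/25)

-3/50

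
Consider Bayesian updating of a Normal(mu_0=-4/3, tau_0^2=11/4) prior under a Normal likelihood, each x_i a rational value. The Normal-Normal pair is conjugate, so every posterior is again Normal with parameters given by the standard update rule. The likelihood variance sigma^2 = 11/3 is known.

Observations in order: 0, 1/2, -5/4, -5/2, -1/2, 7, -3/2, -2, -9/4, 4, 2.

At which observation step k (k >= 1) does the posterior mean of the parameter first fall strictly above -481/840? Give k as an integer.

k = 2

obs 1: x=0 → posterior Normal(-16/21, 11/7)
obs 2: x=1/2 → posterior Normal(-23/60, 11/10)
obs 3: x=-5/4 → posterior Normal(-7/12, 11/13)
obs 4: x=-5/2 → posterior Normal(-181/192, 11/16)
obs 5: x=-1/2 → posterior Normal(-199/228, 11/19)
obs 6: x=7 → posterior Normal(53/264, 1/2)
obs 7: x=-3/2 → posterior Normal(-1/300, 11/25)
obs 8: x=-2 → posterior Normal(-73/336, 11/28)
obs 9: x=-9/4 → posterior Normal(-77/186, 11/31)
obs 10: x=4 → posterior Normal(-5/204, 11/34)
obs 11: x=2 → posterior Normal(31/222, 11/37)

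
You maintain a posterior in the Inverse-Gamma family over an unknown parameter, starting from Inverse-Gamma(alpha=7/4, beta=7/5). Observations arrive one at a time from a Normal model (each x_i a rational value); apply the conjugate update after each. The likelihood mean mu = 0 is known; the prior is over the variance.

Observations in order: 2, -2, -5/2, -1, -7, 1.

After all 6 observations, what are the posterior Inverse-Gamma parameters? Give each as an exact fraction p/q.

alpha=19/4, beta=1361/40

obs 1: x=2 → posterior Inverse-Gamma(9/4, 17/5)
obs 2: x=-2 → posterior Inverse-Gamma(11/4, 27/5)
obs 3: x=-5/2 → posterior Inverse-Gamma(13/4, 341/40)
obs 4: x=-1 → posterior Inverse-Gamma(15/4, 361/40)
obs 5: x=-7 → posterior Inverse-Gamma(17/4, 1341/40)
obs 6: x=1 → posterior Inverse-Gamma(19/4, 1361/40)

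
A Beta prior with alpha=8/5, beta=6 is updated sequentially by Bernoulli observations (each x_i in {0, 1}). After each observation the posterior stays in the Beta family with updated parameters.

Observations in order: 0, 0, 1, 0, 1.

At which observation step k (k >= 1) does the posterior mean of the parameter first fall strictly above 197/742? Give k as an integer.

obs 1: x=0 → posterior Beta(8/5, 7)
obs 2: x=0 → posterior Beta(8/5, 8)
obs 3: x=1 → posterior Beta(13/5, 8)
obs 4: x=0 → posterior Beta(13/5, 9)
obs 5: x=1 → posterior Beta(18/5, 9)

k = 5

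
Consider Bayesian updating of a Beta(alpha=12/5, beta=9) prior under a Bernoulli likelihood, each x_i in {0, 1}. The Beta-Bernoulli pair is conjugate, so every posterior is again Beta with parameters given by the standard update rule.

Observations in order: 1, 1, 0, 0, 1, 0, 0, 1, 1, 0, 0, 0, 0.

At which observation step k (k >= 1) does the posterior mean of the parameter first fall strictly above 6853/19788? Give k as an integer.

k = 9

obs 1: x=1 → posterior Beta(17/5, 9)
obs 2: x=1 → posterior Beta(22/5, 9)
obs 3: x=0 → posterior Beta(22/5, 10)
obs 4: x=0 → posterior Beta(22/5, 11)
obs 5: x=1 → posterior Beta(27/5, 11)
obs 6: x=0 → posterior Beta(27/5, 12)
obs 7: x=0 → posterior Beta(27/5, 13)
obs 8: x=1 → posterior Beta(32/5, 13)
obs 9: x=1 → posterior Beta(37/5, 13)
obs 10: x=0 → posterior Beta(37/5, 14)
obs 11: x=0 → posterior Beta(37/5, 15)
obs 12: x=0 → posterior Beta(37/5, 16)
obs 13: x=0 → posterior Beta(37/5, 17)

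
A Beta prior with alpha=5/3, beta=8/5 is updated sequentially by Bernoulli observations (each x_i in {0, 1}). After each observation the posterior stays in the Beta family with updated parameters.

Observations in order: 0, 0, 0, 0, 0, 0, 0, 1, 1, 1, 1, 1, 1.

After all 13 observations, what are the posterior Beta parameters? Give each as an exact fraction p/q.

obs 1: x=0 → posterior Beta(5/3, 13/5)
obs 2: x=0 → posterior Beta(5/3, 18/5)
obs 3: x=0 → posterior Beta(5/3, 23/5)
obs 4: x=0 → posterior Beta(5/3, 28/5)
obs 5: x=0 → posterior Beta(5/3, 33/5)
obs 6: x=0 → posterior Beta(5/3, 38/5)
obs 7: x=0 → posterior Beta(5/3, 43/5)
obs 8: x=1 → posterior Beta(8/3, 43/5)
obs 9: x=1 → posterior Beta(11/3, 43/5)
obs 10: x=1 → posterior Beta(14/3, 43/5)
obs 11: x=1 → posterior Beta(17/3, 43/5)
obs 12: x=1 → posterior Beta(20/3, 43/5)
obs 13: x=1 → posterior Beta(23/3, 43/5)

alpha=23/3, beta=43/5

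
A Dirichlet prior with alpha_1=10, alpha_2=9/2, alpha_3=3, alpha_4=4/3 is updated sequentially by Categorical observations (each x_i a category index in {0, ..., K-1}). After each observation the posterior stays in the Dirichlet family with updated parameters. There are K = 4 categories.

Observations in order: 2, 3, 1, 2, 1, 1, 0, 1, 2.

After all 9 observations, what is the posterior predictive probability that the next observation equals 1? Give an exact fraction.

obs 1: x=2 → posterior Dirichlet(10, 9/2, 4, 4/3)
obs 2: x=3 → posterior Dirichlet(10, 9/2, 4, 7/3)
obs 3: x=1 → posterior Dirichlet(10, 11/2, 4, 7/3)
obs 4: x=2 → posterior Dirichlet(10, 11/2, 5, 7/3)
obs 5: x=1 → posterior Dirichlet(10, 13/2, 5, 7/3)
obs 6: x=1 → posterior Dirichlet(10, 15/2, 5, 7/3)
obs 7: x=0 → posterior Dirichlet(11, 15/2, 5, 7/3)
obs 8: x=1 → posterior Dirichlet(11, 17/2, 5, 7/3)
obs 9: x=2 → posterior Dirichlet(11, 17/2, 6, 7/3)

51/167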